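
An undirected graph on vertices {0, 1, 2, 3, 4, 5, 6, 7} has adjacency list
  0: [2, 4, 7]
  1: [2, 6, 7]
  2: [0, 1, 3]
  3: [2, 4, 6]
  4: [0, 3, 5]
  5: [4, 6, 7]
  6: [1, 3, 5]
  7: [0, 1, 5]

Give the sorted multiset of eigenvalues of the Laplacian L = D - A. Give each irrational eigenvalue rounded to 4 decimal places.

Each diagonal entry of L is the vertex degree and each off-diagonal entry is -1 where an edge is present, 0 otherwise; in the order [0, 1, 2, 3, 4, 5, 6, 7] the diagonal is [3, 3, 3, 3, 3, 3, 3, 3]. L is symmetric positive semidefinite, so every eigenvalue is real and nonnegative. The eigenvalues sum to 24, which equals trace(L) = 2|E|. By the matrix-tree theorem the graph has (1/8) * product of the nonzero eigenvalues = 384 spanning trees.

[0, 2, 2, 2, 4, 4, 4, 6]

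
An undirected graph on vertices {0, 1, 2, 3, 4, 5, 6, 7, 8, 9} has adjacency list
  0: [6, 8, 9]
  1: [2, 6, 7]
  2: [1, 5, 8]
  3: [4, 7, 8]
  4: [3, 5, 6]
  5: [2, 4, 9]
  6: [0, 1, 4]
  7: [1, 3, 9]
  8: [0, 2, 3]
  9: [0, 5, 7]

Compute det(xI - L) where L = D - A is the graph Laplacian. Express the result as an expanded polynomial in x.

With the vertex order [0, 1, 2, 3, 4, 5, 6, 7, 8, 9], the degrees are [3, 3, 3, 3, 3, 3, 3, 3, 3, 3], giving D = diag(3, 3, 3, 3, 3, 3, 3, 3, 3, 3) and L = D - A. The eigenvalues of L are [0, 2, 2, 2, 2, 2, 5, 5, 5, 5]; the characteristic polynomial is the product of (x - lambda_i), which multiplies out to x^10 - 30x^9 + 390x^8 - 2880x^7 + 13305x^6 - 39882x^5 + 77640x^4 - 94800x^3 + 66000x^2 - 20000x. The coefficient of x^9 equals -trace(L) = -30, matching the sum of degrees. There is one zero in the spectrum, matching the 1 component. The largest eigenvalue, 5, is at most the vertex count 10.

x^10 - 30x^9 + 390x^8 - 2880x^7 + 13305x^6 - 39882x^5 + 77640x^4 - 94800x^3 + 66000x^2 - 20000x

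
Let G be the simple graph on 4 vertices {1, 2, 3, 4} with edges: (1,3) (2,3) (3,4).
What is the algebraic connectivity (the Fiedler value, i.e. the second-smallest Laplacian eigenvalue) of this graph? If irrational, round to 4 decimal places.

1

With the vertex order [1, 2, 3, 4], the degrees are [1, 1, 3, 1], giving D = diag(1, 1, 3, 1) and L = D - A. The sorted Laplacian eigenvalues are [0, 1, 1, 4]; the algebraic connectivity is the second entry, 1.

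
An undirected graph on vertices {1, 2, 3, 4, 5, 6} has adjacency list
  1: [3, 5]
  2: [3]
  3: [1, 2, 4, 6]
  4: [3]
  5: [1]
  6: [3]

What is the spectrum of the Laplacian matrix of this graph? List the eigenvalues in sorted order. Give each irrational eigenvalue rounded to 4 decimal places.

Each diagonal entry of L is the vertex degree and each off-diagonal entry is -1 where an edge is present, 0 otherwise; in the order [1, 2, 3, 4, 5, 6] the diagonal is [2, 1, 4, 1, 1, 1]. L is symmetric positive semidefinite, so every eigenvalue is real and nonnegative. By the matrix-tree theorem the graph has (1/6) * product of the nonzero eigenvalues = 1 spanning tree. The eigenvalues sum to 10, which equals trace(L) = 2|E|.

[0, 0.4859, 1, 1, 2.4280, 5.0861]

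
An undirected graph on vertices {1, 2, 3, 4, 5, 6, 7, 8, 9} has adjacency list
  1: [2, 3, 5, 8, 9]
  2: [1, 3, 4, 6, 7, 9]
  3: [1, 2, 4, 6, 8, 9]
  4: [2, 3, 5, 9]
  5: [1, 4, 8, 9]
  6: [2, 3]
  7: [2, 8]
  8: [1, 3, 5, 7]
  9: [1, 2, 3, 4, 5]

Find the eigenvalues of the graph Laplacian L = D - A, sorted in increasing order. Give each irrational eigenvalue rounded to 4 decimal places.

[0, 1.6981, 1.9146, 3.5770, 4.6058, 5.0449, 6.3482, 7.3705, 7.4409]

With the vertex order [1, 2, 3, 4, 5, 6, 7, 8, 9], the degrees are [5, 6, 6, 4, 4, 2, 2, 4, 5], giving D = diag(5, 6, 6, 4, 4, 2, 2, 4, 5) and L = D - A. L is symmetric positive semidefinite, so every eigenvalue is real and nonnegative. The eigenvalues sum to 38, which equals trace(L) = 2|E|. By the matrix-tree theorem the graph has (1/9) * product of the nonzero eigenvalues = 10453 spanning trees.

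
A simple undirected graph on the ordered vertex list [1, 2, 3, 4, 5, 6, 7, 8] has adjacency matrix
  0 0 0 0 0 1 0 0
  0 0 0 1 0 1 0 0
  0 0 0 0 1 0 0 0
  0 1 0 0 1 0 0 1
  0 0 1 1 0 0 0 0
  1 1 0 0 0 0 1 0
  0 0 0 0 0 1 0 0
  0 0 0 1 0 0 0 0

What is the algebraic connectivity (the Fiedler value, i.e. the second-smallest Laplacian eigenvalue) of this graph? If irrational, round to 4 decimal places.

With the vertex order [1, 2, 3, 4, 5, 6, 7, 8], the degrees are [1, 2, 1, 3, 2, 3, 1, 1], giving D = diag(1, 2, 1, 3, 2, 3, 1, 1) and L = D - A. Computing the eigenvalues of L and sorting gives [0, 0.2137, 0.6177, 1, 1.4977, 2.3537, 3.8408, 4.4763]. The Fiedler value lambda_2 = 0.2137 is strictly positive, so the graph is connected. By the matrix-tree theorem the graph has (1/8) * product of the nonzero eigenvalues = 1 spanning tree.

0.2137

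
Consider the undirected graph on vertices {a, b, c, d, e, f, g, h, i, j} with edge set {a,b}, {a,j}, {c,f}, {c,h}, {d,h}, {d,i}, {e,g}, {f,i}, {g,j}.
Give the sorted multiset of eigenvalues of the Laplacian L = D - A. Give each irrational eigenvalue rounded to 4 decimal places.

With the vertex order [a, b, c, d, e, f, g, h, i, j], the degrees are [2, 1, 2, 2, 1, 2, 2, 2, 2, 2], giving D = diag(2, 1, 2, 2, 1, 2, 2, 2, 2, 2) and L = D - A. The multiplicity of 0 as a Laplacian eigenvalue equals the number of connected components. The 2 zero eigenvalues correspond to the 2 connected components. The eigenvalues sum to 18, which equals trace(L) = 2|E|. There are 2 zeros in the spectrum, matching the 2 components.

[0, 0, 0.3820, 1.3820, 1.3820, 1.3820, 2.6180, 3.6180, 3.6180, 3.6180]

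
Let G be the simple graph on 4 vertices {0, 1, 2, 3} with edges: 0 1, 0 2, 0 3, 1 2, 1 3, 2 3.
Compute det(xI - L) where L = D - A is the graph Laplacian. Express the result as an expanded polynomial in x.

x^4 - 12x^3 + 48x^2 - 64x

With the vertex order [0, 1, 2, 3], the degrees are [3, 3, 3, 3], giving D = diag(3, 3, 3, 3) and L = D - A. Computing det(xI - L) by cofactor expansion (or equivalently via sum-over-permutations) gives x^4 - 12x^3 + 48x^2 - 64x. The constant term is 0 because L is singular (the all-ones vector lies in its kernel).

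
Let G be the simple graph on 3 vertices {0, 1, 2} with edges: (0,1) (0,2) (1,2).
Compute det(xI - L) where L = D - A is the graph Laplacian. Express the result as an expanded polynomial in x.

With the vertex order [0, 1, 2], the degrees are [2, 2, 2], giving D = diag(2, 2, 2) and L = D - A. L has integer entries, so p(x) = det(xI - L) has integer coefficients. Expanding the determinant yields x^3 - 6x^2 + 9x. Since p(0) = det(-L) = 0, x divides p(x). By the matrix-tree theorem the graph has (1/3) * product of the nonzero eigenvalues = 3 spanning trees.

x^3 - 6x^2 + 9x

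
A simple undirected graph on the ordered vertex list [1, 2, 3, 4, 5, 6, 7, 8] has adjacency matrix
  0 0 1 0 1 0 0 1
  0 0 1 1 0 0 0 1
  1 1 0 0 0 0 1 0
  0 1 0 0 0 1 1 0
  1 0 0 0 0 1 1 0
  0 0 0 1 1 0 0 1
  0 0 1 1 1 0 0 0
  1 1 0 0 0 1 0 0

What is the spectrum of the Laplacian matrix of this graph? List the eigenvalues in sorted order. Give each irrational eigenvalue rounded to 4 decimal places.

[0, 2, 2, 2, 4, 4, 4, 6]

With the vertex order [1, 2, 3, 4, 5, 6, 7, 8], the degrees are [3, 3, 3, 3, 3, 3, 3, 3], giving D = diag(3, 3, 3, 3, 3, 3, 3, 3) and L = D - A. Since every row of L sums to 0, the all-ones vector is in the kernel and 0 is an eigenvalue. The single zero eigenvalue shows the graph is connected. By the matrix-tree theorem the graph has (1/8) * product of the nonzero eigenvalues = 384 spanning trees.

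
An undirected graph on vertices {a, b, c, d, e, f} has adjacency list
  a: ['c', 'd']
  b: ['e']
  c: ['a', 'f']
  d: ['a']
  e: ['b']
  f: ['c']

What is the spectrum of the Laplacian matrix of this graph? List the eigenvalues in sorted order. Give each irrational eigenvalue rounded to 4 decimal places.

[0, 0, 0.5858, 2, 2, 3.4142]

Each diagonal entry of L is the vertex degree and each off-diagonal entry is -1 where an edge is present, 0 otherwise; in the order [a, b, c, d, e, f] the diagonal is [2, 1, 2, 1, 1, 1]. Since every row of L sums to 0, the all-ones vector is in the kernel and 0 is an eigenvalue. The 2 zero eigenvalues correspond to the 2 connected components. The largest eigenvalue, 3.4142, is at most the vertex count 6.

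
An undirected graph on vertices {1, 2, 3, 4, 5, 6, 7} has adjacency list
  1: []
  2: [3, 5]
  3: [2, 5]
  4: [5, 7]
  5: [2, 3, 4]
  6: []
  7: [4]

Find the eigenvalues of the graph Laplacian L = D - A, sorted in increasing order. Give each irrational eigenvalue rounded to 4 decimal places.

Reading degrees in the order [1, 2, 3, 4, 5, 6, 7] gives [0, 2, 2, 2, 3, 0, 1]; set D = diag(0, 2, 2, 2, 3, 0, 1) and form L = D - A. Since every row of L sums to 0, the all-ones vector is in the kernel and 0 is an eigenvalue. The 3 zero eigenvalues correspond to the 3 connected components.

[0, 0, 0, 0.5188, 2.3111, 3, 4.1701]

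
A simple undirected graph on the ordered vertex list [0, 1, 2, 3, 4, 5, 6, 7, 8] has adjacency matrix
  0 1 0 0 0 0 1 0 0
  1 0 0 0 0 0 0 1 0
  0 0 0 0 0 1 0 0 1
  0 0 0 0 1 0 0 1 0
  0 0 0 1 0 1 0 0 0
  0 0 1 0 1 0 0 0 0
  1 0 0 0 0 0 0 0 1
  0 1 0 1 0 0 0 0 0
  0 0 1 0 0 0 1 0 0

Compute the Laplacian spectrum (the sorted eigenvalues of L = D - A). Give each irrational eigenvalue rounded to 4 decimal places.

Reading degrees in the order [0, 1, 2, 3, 4, 5, 6, 7, 8] gives [2, 2, 2, 2, 2, 2, 2, 2, 2]; set D = diag(2, 2, 2, 2, 2, 2, 2, 2, 2) and form L = D - A. Since every row of L sums to 0, the all-ones vector is in the kernel and 0 is an eigenvalue. The single zero eigenvalue shows the graph is connected.

[0, 0.4679, 0.4679, 1.6527, 1.6527, 3, 3, 3.8794, 3.8794]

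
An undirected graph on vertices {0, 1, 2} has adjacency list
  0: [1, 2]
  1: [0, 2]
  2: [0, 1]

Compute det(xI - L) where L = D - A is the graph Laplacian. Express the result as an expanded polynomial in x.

Each diagonal entry of L is the vertex degree and each off-diagonal entry is -1 where an edge is present, 0 otherwise; in the order [0, 1, 2] the diagonal is [2, 2, 2]. L has integer entries, so p(x) = det(xI - L) has integer coefficients. Expanding the determinant yields x^3 - 6x^2 + 9x. Since p(0) = det(-L) = 0, x divides p(x). There is one zero in the spectrum, matching the 1 component. The largest eigenvalue, 3, is at most the vertex count 3.

x^3 - 6x^2 + 9x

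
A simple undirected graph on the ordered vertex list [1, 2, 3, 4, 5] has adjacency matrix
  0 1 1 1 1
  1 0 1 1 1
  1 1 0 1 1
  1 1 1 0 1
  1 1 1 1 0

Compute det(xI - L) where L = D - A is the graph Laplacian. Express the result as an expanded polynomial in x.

x^5 - 20x^4 + 150x^3 - 500x^2 + 625x

Reading degrees in the order [1, 2, 3, 4, 5] gives [4, 4, 4, 4, 4]; set D = diag(4, 4, 4, 4, 4) and form L = D - A. The eigenvalues of L are [0, 5, 5, 5, 5]; the characteristic polynomial is the product of (x - lambda_i), which multiplies out to x^5 - 20x^4 + 150x^3 - 500x^2 + 625x. Since p(0) = det(-L) = 0, x divides p(x).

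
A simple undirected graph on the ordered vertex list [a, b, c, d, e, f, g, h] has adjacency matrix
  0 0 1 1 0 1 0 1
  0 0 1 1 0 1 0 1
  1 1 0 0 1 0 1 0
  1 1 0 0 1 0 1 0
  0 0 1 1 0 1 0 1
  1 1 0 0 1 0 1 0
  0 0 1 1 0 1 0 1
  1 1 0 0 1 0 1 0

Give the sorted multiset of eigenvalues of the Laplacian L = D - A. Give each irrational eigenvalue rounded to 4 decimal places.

Each diagonal entry of L is the vertex degree and each off-diagonal entry is -1 where an edge is present, 0 otherwise; in the order [a, b, c, d, e, f, g, h] the diagonal is [4, 4, 4, 4, 4, 4, 4, 4]. Since every row of L sums to 0, the all-ones vector is in the kernel and 0 is an eigenvalue. There is one zero in the spectrum, matching the 1 component.

[0, 4, 4, 4, 4, 4, 4, 8]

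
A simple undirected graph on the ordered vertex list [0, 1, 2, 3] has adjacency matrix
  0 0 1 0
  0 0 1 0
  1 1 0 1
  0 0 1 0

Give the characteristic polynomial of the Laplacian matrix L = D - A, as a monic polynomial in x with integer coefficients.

x^4 - 6x^3 + 9x^2 - 4x

Each diagonal entry of L is the vertex degree and each off-diagonal entry is -1 where an edge is present, 0 otherwise; in the order [0, 1, 2, 3] the diagonal is [1, 1, 3, 1]. Computing det(xI - L) by cofactor expansion (or equivalently via sum-over-permutations) gives x^4 - 6x^3 + 9x^2 - 4x. The constant term is 0 because L is singular (the all-ones vector lies in its kernel).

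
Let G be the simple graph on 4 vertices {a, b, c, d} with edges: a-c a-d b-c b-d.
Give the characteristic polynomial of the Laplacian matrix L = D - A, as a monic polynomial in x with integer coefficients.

x^4 - 8x^3 + 20x^2 - 16x

Reading degrees in the order [a, b, c, d] gives [2, 2, 2, 2]; set D = diag(2, 2, 2, 2) and form L = D - A. The eigenvalues of L are [0, 2, 2, 4]; the characteristic polynomial is the product of (x - lambda_i), which multiplies out to x^4 - 8x^3 + 20x^2 - 16x. Since p(0) = det(-L) = 0, x divides p(x). The largest eigenvalue, 4, is at most the vertex count 4.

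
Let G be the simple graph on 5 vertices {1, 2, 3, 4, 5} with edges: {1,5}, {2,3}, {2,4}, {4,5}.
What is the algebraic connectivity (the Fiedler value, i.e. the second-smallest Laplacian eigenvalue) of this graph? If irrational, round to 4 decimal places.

Reading degrees in the order [1, 2, 3, 4, 5] gives [1, 2, 1, 2, 2]; set D = diag(1, 2, 1, 2, 2) and form L = D - A. Computing the eigenvalues of L and sorting gives [0, 0.3820, 1.3820, 2.6180, 3.6180]. The Fiedler value lambda_2 = 0.3820 is strictly positive, so the graph is connected. There is one zero in the spectrum, matching the 1 component.

0.3820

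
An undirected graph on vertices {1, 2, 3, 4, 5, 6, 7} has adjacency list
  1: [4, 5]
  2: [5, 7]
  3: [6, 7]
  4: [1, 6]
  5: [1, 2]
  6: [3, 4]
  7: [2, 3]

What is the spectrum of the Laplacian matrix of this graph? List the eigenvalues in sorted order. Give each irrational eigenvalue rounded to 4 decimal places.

[0, 0.7530, 0.7530, 2.4450, 2.4450, 3.8019, 3.8019]

Reading degrees in the order [1, 2, 3, 4, 5, 6, 7] gives [2, 2, 2, 2, 2, 2, 2]; set D = diag(2, 2, 2, 2, 2, 2, 2) and form L = D - A. The multiplicity of 0 as a Laplacian eigenvalue equals the number of connected components. The single zero eigenvalue shows the graph is connected. By the matrix-tree theorem the graph has (1/7) * product of the nonzero eigenvalues = 7 spanning trees. There is one zero in the spectrum, matching the 1 component.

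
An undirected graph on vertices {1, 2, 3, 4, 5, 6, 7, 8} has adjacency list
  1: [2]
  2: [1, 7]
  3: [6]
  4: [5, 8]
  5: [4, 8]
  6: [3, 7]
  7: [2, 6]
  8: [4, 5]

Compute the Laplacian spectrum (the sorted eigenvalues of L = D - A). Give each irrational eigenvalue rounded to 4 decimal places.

Reading degrees in the order [1, 2, 3, 4, 5, 6, 7, 8] gives [1, 2, 1, 2, 2, 2, 2, 2]; set D = diag(1, 2, 1, 2, 2, 2, 2, 2) and form L = D - A. L is symmetric positive semidefinite, so every eigenvalue is real and nonnegative. The 2 zero eigenvalues correspond to the 2 connected components. The eigenvalues sum to 14, which equals trace(L) = 2|E|. There are 2 zeros in the spectrum, matching the 2 components.

[0, 0, 0.3820, 1.3820, 2.6180, 3, 3, 3.6180]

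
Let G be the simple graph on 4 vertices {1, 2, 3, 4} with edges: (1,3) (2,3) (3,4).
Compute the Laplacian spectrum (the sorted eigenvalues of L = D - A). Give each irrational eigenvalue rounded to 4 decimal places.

Reading degrees in the order [1, 2, 3, 4] gives [1, 1, 3, 1]; set D = diag(1, 1, 3, 1) and form L = D - A. The multiplicity of 0 as a Laplacian eigenvalue equals the number of connected components. The single zero eigenvalue shows the graph is connected. By the matrix-tree theorem the graph has (1/4) * product of the nonzero eigenvalues = 1 spanning tree.

[0, 1, 1, 4]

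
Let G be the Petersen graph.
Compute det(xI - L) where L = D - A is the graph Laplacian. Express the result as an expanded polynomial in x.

x^10 - 30x^9 + 390x^8 - 2880x^7 + 13305x^6 - 39882x^5 + 77640x^4 - 94800x^3 + 66000x^2 - 20000x

The graph has 10 vertices and degree multiset [3, 3, 3, 3, 3, 3, 3, 3, 3, 3]; D is the diagonal matrix of degrees and L = D - A. The eigenvalues of L are [0, 2, 2, 2, 2, 2, 5, 5, 5, 5]; the characteristic polynomial is the product of (x - lambda_i), which multiplies out to x^10 - 30x^9 + 390x^8 - 2880x^7 + 13305x^6 - 39882x^5 + 77640x^4 - 94800x^3 + 66000x^2 - 20000x. The coefficient of x^9 equals -trace(L) = -30, matching the sum of degrees.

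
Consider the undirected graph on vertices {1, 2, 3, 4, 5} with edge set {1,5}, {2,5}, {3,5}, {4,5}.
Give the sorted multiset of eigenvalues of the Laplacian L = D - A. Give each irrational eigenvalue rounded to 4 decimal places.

Each diagonal entry of L is the vertex degree and each off-diagonal entry is -1 where an edge is present, 0 otherwise; in the order [1, 2, 3, 4, 5] the diagonal is [1, 1, 1, 1, 4]. Since every row of L sums to 0, the all-ones vector is in the kernel and 0 is an eigenvalue. The single zero eigenvalue shows the graph is connected. There is one zero in the spectrum, matching the 1 component.

[0, 1, 1, 1, 5]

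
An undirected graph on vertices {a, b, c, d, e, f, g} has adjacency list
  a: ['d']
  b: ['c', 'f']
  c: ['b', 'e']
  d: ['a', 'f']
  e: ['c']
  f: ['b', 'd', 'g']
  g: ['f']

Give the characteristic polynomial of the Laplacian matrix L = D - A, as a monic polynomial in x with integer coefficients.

Each diagonal entry of L is the vertex degree and each off-diagonal entry is -1 where an edge is present, 0 otherwise; in the order [a, b, c, d, e, f, g] the diagonal is [1, 2, 2, 2, 1, 3, 1]. L has integer entries, so p(x) = det(xI - L) has integer coefficients. Expanding the determinant yields x^7 - 12x^6 + 54x^5 - 114x^4 + 115x^3 - 50x^2 + 7x. The coefficient of x^6 equals -trace(L) = -12, matching the sum of degrees. The eigenvalues sum to 12, which equals trace(L) = 2|E|. The largest eigenvalue, 4.3342, is at most the vertex count 7.

x^7 - 12x^6 + 54x^5 - 114x^4 + 115x^3 - 50x^2 + 7x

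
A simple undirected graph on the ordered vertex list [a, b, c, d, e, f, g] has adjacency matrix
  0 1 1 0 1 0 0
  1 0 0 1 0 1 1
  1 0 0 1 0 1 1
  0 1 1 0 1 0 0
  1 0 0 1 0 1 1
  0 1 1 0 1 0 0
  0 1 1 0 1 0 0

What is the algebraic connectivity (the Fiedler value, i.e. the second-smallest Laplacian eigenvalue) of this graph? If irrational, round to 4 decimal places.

3

Each diagonal entry of L is the vertex degree and each off-diagonal entry is -1 where an edge is present, 0 otherwise; in the order [a, b, c, d, e, f, g] the diagonal is [3, 4, 4, 3, 4, 3, 3]. The sorted Laplacian eigenvalues are [0, 3, 3, 3, 4, 4, 7]; the algebraic connectivity is the second entry, 3. The eigenvalues sum to 24, which equals trace(L) = 2|E|.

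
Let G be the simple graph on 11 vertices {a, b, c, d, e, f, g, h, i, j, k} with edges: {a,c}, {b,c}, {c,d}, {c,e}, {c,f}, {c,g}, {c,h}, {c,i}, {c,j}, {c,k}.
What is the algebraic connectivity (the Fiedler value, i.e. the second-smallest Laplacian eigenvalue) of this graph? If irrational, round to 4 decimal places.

With the vertex order [a, b, c, d, e, f, g, h, i, j, k], the degrees are [1, 1, 10, 1, 1, 1, 1, 1, 1, 1, 1], giving D = diag(1, 1, 10, 1, 1, 1, 1, 1, 1, 1, 1) and L = D - A. The sorted Laplacian eigenvalues are [0, 1, 1, 1, 1, 1, 1, 1, 1, 1, 11]; the algebraic connectivity is the second entry, 1. The eigenvalues sum to 20, which equals trace(L) = 2|E|.

1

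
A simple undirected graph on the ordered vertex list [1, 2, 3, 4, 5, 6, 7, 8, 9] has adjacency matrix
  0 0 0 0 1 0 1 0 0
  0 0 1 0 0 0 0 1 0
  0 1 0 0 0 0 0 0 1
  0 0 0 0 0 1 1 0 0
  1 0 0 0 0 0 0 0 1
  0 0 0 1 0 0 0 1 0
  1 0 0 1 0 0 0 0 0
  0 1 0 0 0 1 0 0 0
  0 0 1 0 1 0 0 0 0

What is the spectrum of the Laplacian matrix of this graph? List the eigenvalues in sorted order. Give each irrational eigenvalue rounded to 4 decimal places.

With the vertex order [1, 2, 3, 4, 5, 6, 7, 8, 9], the degrees are [2, 2, 2, 2, 2, 2, 2, 2, 2], giving D = diag(2, 2, 2, 2, 2, 2, 2, 2, 2) and L = D - A. L is symmetric positive semidefinite, so every eigenvalue is real and nonnegative. The largest eigenvalue, 3.8794, is at most the vertex count 9.

[0, 0.4679, 0.4679, 1.6527, 1.6527, 3, 3, 3.8794, 3.8794]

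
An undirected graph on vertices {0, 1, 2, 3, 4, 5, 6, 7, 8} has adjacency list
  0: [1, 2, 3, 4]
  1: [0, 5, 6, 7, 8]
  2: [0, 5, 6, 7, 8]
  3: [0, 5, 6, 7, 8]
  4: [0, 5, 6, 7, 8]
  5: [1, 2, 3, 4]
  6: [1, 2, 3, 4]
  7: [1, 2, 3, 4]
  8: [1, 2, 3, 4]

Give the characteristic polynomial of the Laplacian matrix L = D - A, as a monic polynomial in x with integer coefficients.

With the vertex order [0, 1, 2, 3, 4, 5, 6, 7, 8], the degrees are [4, 5, 5, 5, 5, 4, 4, 4, 4], giving D = diag(4, 5, 5, 5, 5, 4, 4, 4, 4) and L = D - A. L has integer entries, so p(x) = det(xI - L) has integer coefficients. Expanding the determinant yields x^9 - 40x^8 + 690x^7 - 6720x^6 + 40485x^5 - 154704x^4 + 366560x^3 - 492800x^2 + 288000x. Since p(0) = det(-L) = 0, x divides p(x). The largest eigenvalue, 9, is at most the vertex count 9.

x^9 - 40x^8 + 690x^7 - 6720x^6 + 40485x^5 - 154704x^4 + 366560x^3 - 492800x^2 + 288000x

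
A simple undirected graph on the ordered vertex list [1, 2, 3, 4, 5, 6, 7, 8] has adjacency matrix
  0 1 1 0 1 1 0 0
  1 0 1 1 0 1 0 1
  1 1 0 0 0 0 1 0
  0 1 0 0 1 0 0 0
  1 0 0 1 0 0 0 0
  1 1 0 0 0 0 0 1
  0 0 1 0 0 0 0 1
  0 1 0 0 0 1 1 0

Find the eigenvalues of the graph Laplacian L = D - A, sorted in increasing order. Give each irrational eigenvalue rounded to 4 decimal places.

[0, 0.9478, 2, 2.4484, 2.8095, 4.2446, 5.2751, 6.2746]

Each diagonal entry of L is the vertex degree and each off-diagonal entry is -1 where an edge is present, 0 otherwise; in the order [1, 2, 3, 4, 5, 6, 7, 8] the diagonal is [4, 5, 3, 2, 2, 3, 2, 3]. The multiplicity of 0 as a Laplacian eigenvalue equals the number of connected components. The single zero eigenvalue shows the graph is connected.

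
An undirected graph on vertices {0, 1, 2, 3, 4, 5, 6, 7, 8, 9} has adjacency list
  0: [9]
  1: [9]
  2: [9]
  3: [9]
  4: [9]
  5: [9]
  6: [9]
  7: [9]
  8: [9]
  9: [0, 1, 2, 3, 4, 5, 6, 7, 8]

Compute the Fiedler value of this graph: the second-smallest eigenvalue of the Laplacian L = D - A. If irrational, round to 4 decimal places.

With the vertex order [0, 1, 2, 3, 4, 5, 6, 7, 8, 9], the degrees are [1, 1, 1, 1, 1, 1, 1, 1, 1, 9], giving D = diag(1, 1, 1, 1, 1, 1, 1, 1, 1, 9) and L = D - A. The sorted Laplacian eigenvalues are [0, 1, 1, 1, 1, 1, 1, 1, 1, 10]; the algebraic connectivity is the second entry, 1. By the matrix-tree theorem the graph has (1/10) * product of the nonzero eigenvalues = 1 spanning tree. The largest eigenvalue, 10, is at most the vertex count 10.

1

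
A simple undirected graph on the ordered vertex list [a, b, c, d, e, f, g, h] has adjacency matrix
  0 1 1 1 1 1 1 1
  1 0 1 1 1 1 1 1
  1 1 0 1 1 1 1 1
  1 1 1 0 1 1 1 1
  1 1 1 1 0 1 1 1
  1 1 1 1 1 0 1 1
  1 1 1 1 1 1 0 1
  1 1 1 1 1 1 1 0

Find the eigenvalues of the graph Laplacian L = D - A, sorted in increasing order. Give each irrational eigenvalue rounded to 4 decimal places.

With the vertex order [a, b, c, d, e, f, g, h], the degrees are [7, 7, 7, 7, 7, 7, 7, 7], giving D = diag(7, 7, 7, 7, 7, 7, 7, 7) and L = D - A. The multiplicity of 0 as a Laplacian eigenvalue equals the number of connected components.

[0, 8, 8, 8, 8, 8, 8, 8]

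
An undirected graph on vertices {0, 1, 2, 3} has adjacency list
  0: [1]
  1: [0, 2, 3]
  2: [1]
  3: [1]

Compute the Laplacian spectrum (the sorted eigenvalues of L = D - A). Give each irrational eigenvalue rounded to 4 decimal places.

Reading degrees in the order [0, 1, 2, 3] gives [1, 3, 1, 1]; set D = diag(1, 3, 1, 1) and form L = D - A. The multiplicity of 0 as a Laplacian eigenvalue equals the number of connected components.

[0, 1, 1, 4]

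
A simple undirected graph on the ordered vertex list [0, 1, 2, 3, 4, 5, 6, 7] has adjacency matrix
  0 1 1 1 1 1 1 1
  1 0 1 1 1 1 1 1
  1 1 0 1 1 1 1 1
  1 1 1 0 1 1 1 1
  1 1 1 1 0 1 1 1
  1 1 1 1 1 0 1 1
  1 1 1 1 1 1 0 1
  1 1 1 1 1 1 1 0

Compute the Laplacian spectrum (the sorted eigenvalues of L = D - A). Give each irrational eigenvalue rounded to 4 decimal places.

With the vertex order [0, 1, 2, 3, 4, 5, 6, 7], the degrees are [7, 7, 7, 7, 7, 7, 7, 7], giving D = diag(7, 7, 7, 7, 7, 7, 7, 7) and L = D - A. L is symmetric positive semidefinite, so every eigenvalue is real and nonnegative.

[0, 8, 8, 8, 8, 8, 8, 8]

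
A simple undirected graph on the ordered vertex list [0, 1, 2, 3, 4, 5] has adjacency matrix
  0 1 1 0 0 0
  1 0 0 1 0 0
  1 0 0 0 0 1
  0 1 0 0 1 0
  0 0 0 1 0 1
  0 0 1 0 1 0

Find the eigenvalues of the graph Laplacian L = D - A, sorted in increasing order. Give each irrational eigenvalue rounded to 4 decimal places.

With the vertex order [0, 1, 2, 3, 4, 5], the degrees are [2, 2, 2, 2, 2, 2], giving D = diag(2, 2, 2, 2, 2, 2) and L = D - A. L is symmetric positive semidefinite, so every eigenvalue is real and nonnegative. There is one zero in the spectrum, matching the 1 component. The largest eigenvalue, 4, is at most the vertex count 6.

[0, 1, 1, 3, 3, 4]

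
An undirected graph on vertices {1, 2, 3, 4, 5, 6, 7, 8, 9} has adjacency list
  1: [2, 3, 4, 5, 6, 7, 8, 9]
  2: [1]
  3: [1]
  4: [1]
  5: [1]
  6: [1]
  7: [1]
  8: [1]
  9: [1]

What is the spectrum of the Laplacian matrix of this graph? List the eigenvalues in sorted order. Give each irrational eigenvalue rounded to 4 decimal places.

With the vertex order [1, 2, 3, 4, 5, 6, 7, 8, 9], the degrees are [8, 1, 1, 1, 1, 1, 1, 1, 1], giving D = diag(8, 1, 1, 1, 1, 1, 1, 1, 1) and L = D - A. Diagonalising L (or applying a numerical eigensolver to the 9x9 matrix) gives the spectrum above. The single zero eigenvalue shows the graph is connected. By the matrix-tree theorem the graph has (1/9) * product of the nonzero eigenvalues = 1 spanning tree. The largest eigenvalue, 9, is at most the vertex count 9.

[0, 1, 1, 1, 1, 1, 1, 1, 9]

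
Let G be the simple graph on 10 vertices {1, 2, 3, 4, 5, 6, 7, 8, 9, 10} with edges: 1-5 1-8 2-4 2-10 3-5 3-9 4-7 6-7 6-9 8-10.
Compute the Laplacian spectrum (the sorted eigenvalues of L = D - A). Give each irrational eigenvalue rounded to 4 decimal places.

[0, 0.3820, 0.3820, 1.3820, 1.3820, 2.6180, 2.6180, 3.6180, 3.6180, 4]

Each diagonal entry of L is the vertex degree and each off-diagonal entry is -1 where an edge is present, 0 otherwise; in the order [1, 2, 3, 4, 5, 6, 7, 8, 9, 10] the diagonal is [2, 2, 2, 2, 2, 2, 2, 2, 2, 2]. Diagonalising L (or applying a numerical eigensolver to the 10x10 matrix) gives the spectrum above. By the matrix-tree theorem the graph has (1/10) * product of the nonzero eigenvalues = 10 spanning trees. There is one zero in the spectrum, matching the 1 component.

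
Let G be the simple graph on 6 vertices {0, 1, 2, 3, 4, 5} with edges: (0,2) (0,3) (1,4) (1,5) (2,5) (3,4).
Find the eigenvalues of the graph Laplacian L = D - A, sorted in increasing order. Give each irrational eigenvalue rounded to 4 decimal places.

Reading degrees in the order [0, 1, 2, 3, 4, 5] gives [2, 2, 2, 2, 2, 2]; set D = diag(2, 2, 2, 2, 2, 2) and form L = D - A. The multiplicity of 0 as a Laplacian eigenvalue equals the number of connected components. The single zero eigenvalue shows the graph is connected. The eigenvalues sum to 12, which equals trace(L) = 2|E|.

[0, 1, 1, 3, 3, 4]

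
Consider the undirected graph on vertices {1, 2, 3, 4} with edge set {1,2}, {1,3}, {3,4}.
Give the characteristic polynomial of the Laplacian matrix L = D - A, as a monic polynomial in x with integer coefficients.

With the vertex order [1, 2, 3, 4], the degrees are [2, 1, 2, 1], giving D = diag(2, 1, 2, 1) and L = D - A. Computing det(xI - L) by cofactor expansion (or equivalently via sum-over-permutations) gives x^4 - 6x^3 + 10x^2 - 4x. Since p(0) = det(-L) = 0, x divides p(x). The largest eigenvalue, 3.4142, is at most the vertex count 4. The eigenvalues sum to 6, which equals trace(L) = 2|E|.

x^4 - 6x^3 + 10x^2 - 4x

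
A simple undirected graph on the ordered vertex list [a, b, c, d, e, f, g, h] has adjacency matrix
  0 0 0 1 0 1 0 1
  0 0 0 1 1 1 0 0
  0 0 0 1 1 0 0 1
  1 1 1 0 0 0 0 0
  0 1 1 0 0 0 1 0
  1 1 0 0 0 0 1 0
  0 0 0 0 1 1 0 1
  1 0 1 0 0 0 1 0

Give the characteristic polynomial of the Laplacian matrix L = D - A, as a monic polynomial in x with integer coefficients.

Each diagonal entry of L is the vertex degree and each off-diagonal entry is -1 where an edge is present, 0 otherwise; in the order [a, b, c, d, e, f, g, h] the diagonal is [3, 3, 3, 3, 3, 3, 3, 3]. The eigenvalues of L are [0, 2, 2, 2, 4, 4, 4, 6]; the characteristic polynomial is the product of (x - lambda_i), which multiplies out to x^8 - 24x^7 + 240x^6 - 1296x^5 + 4080x^4 - 7488x^3 + 7424x^2 - 3072x. The coefficient of x^7 equals -trace(L) = -24, matching the sum of degrees. The largest eigenvalue, 6, is at most the vertex count 8.

x^8 - 24x^7 + 240x^6 - 1296x^5 + 4080x^4 - 7488x^3 + 7424x^2 - 3072x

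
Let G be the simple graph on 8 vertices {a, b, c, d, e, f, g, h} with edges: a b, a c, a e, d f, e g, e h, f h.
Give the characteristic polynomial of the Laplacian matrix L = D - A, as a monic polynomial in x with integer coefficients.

x^8 - 14x^7 + 76x^6 - 204x^5 + 287x^4 - 208x^3 + 70x^2 - 8x

Reading degrees in the order [a, b, c, d, e, f, g, h] gives [3, 1, 1, 1, 3, 2, 1, 2]; set D = diag(3, 1, 1, 1, 3, 2, 1, 2) and form L = D - A. L has integer entries, so p(x) = det(xI - L) has integer coefficients. Expanding the determinant yields x^8 - 14x^7 + 76x^6 - 204x^5 + 287x^4 - 208x^3 + 70x^2 - 8x. Since p(0) = det(-L) = 0, x divides p(x). By the matrix-tree theorem the graph has (1/8) * product of the nonzero eigenvalues = 1 spanning tree.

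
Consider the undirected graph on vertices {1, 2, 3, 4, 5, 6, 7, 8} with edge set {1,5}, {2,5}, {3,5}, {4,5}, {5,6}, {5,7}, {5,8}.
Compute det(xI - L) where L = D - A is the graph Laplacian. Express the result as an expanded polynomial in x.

Each diagonal entry of L is the vertex degree and each off-diagonal entry is -1 where an edge is present, 0 otherwise; in the order [1, 2, 3, 4, 5, 6, 7, 8] the diagonal is [1, 1, 1, 1, 7, 1, 1, 1]. L has integer entries, so p(x) = det(xI - L) has integer coefficients. Expanding the determinant yields x^8 - 14x^7 + 63x^6 - 140x^5 + 175x^4 - 126x^3 + 49x^2 - 8x. Since p(0) = det(-L) = 0, x divides p(x). There is one zero in the spectrum, matching the 1 component. The eigenvalues sum to 14, which equals trace(L) = 2|E|.

x^8 - 14x^7 + 63x^6 - 140x^5 + 175x^4 - 126x^3 + 49x^2 - 8x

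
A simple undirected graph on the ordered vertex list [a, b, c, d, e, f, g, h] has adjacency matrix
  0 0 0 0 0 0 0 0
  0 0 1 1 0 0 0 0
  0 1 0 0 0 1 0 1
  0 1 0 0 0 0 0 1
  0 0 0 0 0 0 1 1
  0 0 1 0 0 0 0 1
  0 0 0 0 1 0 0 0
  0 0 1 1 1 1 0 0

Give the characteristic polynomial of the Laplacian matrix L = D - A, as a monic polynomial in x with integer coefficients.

x^8 - 16x^7 + 99x^6 - 300x^5 + 461x^4 - 328x^3 + 77x^2

Each diagonal entry of L is the vertex degree and each off-diagonal entry is -1 where an edge is present, 0 otherwise; in the order [a, b, c, d, e, f, g, h] the diagonal is [0, 2, 3, 2, 2, 2, 1, 4]. L has integer entries, so p(x) = det(xI - L) has integer coefficients. Expanding the determinant yields x^8 - 16x^7 + 99x^6 - 300x^5 + 461x^4 - 328x^3 + 77x^2. Since p(0) = det(-L) = 0, x divides p(x). The largest eigenvalue, 5.3290, is at most the vertex count 8. The eigenvalues sum to 16, which equals trace(L) = 2|E|.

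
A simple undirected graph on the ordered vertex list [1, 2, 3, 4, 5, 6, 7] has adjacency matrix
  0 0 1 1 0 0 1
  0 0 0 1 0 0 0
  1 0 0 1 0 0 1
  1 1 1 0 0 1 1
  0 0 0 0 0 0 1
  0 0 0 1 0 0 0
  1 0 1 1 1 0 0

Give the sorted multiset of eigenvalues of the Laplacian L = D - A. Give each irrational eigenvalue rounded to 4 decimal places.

With the vertex order [1, 2, 3, 4, 5, 6, 7], the degrees are [3, 1, 3, 5, 1, 1, 4], giving D = diag(3, 1, 3, 5, 1, 1, 4) and L = D - A. Diagonalising L (or applying a numerical eigensolver to the 7x7 matrix) gives the spectrum above. There is one zero in the spectrum, matching the 1 component.

[0, 0.7035, 1, 1.3427, 4, 4.8813, 6.0725]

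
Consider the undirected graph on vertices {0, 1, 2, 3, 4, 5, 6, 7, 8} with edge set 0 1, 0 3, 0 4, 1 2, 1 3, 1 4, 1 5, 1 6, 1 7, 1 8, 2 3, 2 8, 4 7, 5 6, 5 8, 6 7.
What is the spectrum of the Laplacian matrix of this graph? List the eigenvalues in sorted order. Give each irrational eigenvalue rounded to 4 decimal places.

[0, 1.5858, 1.5858, 3, 3, 4.4142, 4.4142, 5, 9]

With the vertex order [0, 1, 2, 3, 4, 5, 6, 7, 8], the degrees are [3, 8, 3, 3, 3, 3, 3, 3, 3], giving D = diag(3, 8, 3, 3, 3, 3, 3, 3, 3) and L = D - A. Diagonalising L (or applying a numerical eigensolver to the 9x9 matrix) gives the spectrum above. The single zero eigenvalue shows the graph is connected. By the matrix-tree theorem the graph has (1/9) * product of the nonzero eigenvalues = 2205 spanning trees.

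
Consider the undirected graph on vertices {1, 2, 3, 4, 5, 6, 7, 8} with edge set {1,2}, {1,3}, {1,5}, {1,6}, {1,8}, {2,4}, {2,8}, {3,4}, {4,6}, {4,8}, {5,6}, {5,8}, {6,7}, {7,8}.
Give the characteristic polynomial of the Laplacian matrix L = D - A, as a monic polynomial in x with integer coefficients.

Each diagonal entry of L is the vertex degree and each off-diagonal entry is -1 where an edge is present, 0 otherwise; in the order [1, 2, 3, 4, 5, 6, 7, 8] the diagonal is [5, 3, 2, 4, 3, 4, 2, 5]. L has integer entries, so p(x) = det(xI - L) has integer coefficients. Expanding the determinant yields x^8 - 28x^7 + 324x^6 - 2004x^5 + 7139x^4 - 14616x^3 + 15896x^2 - 7072x. Since p(0) = det(-L) = 0, x divides p(x). The largest eigenvalue, 7.0749, is at most the vertex count 8.

x^8 - 28x^7 + 324x^6 - 2004x^5 + 7139x^4 - 14616x^3 + 15896x^2 - 7072x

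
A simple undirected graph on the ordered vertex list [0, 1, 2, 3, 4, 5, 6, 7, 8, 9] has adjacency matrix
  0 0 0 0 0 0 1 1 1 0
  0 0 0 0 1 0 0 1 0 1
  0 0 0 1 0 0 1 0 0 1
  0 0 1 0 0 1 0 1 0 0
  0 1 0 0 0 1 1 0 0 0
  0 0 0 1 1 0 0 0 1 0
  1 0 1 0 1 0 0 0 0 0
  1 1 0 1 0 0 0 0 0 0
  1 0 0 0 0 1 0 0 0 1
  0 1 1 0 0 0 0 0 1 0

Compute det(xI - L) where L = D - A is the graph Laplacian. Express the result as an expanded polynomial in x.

Each diagonal entry of L is the vertex degree and each off-diagonal entry is -1 where an edge is present, 0 otherwise; in the order [0, 1, 2, 3, 4, 5, 6, 7, 8, 9] the diagonal is [3, 3, 3, 3, 3, 3, 3, 3, 3, 3]. Computing det(xI - L) by cofactor expansion (or equivalently via sum-over-permutations) gives x^10 - 30x^9 + 390x^8 - 2880x^7 + 13305x^6 - 39882x^5 + 77640x^4 - 94800x^3 + 66000x^2 - 20000x. Since p(0) = det(-L) = 0, x divides p(x). The largest eigenvalue, 5, is at most the vertex count 10.

x^10 - 30x^9 + 390x^8 - 2880x^7 + 13305x^6 - 39882x^5 + 77640x^4 - 94800x^3 + 66000x^2 - 20000x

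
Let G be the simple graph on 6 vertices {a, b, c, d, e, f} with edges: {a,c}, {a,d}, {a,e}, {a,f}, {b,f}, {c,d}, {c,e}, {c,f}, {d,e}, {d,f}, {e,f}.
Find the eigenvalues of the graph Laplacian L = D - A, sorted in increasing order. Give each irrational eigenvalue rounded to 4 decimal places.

Each diagonal entry of L is the vertex degree and each off-diagonal entry is -1 where an edge is present, 0 otherwise; in the order [a, b, c, d, e, f] the diagonal is [4, 1, 4, 4, 4, 5]. Since every row of L sums to 0, the all-ones vector is in the kernel and 0 is an eigenvalue. The single zero eigenvalue shows the graph is connected. There is one zero in the spectrum, matching the 1 component.

[0, 1, 5, 5, 5, 6]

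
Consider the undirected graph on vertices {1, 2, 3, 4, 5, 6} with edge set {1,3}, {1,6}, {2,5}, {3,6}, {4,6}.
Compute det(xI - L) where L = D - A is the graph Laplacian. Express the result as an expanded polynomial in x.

Reading degrees in the order [1, 2, 3, 4, 5, 6] gives [2, 1, 2, 1, 1, 3]; set D = diag(2, 1, 2, 1, 1, 3) and form L = D - A. L has integer entries, so p(x) = det(xI - L) has integer coefficients. Expanding the determinant yields x^6 - 10x^5 + 35x^4 - 50x^3 + 24x^2. The coefficient of x^5 equals -trace(L) = -10, matching the sum of degrees. The largest eigenvalue, 4, is at most the vertex count 6.

x^6 - 10x^5 + 35x^4 - 50x^3 + 24x^2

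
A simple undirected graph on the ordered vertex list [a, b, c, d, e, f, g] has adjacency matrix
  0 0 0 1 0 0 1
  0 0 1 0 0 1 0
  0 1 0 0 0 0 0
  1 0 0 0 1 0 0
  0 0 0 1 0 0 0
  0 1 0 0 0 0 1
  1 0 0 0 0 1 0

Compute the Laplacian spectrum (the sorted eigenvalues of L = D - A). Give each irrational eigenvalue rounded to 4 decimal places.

Reading degrees in the order [a, b, c, d, e, f, g] gives [2, 2, 1, 2, 1, 2, 2]; set D = diag(2, 2, 1, 2, 1, 2, 2) and form L = D - A. L is symmetric positive semidefinite, so every eigenvalue is real and nonnegative. The single zero eigenvalue shows the graph is connected.

[0, 0.1981, 0.7530, 1.5550, 2.4450, 3.2470, 3.8019]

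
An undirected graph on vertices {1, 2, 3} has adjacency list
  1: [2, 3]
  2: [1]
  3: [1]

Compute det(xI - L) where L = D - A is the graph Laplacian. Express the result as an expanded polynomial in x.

Each diagonal entry of L is the vertex degree and each off-diagonal entry is -1 where an edge is present, 0 otherwise; in the order [1, 2, 3] the diagonal is [2, 1, 1]. Computing det(xI - L) by cofactor expansion (or equivalently via sum-over-permutations) gives x^3 - 4x^2 + 3x. The constant term is 0 because L is singular (the all-ones vector lies in its kernel). The eigenvalues sum to 4, which equals trace(L) = 2|E|. There is one zero in the spectrum, matching the 1 component.

x^3 - 4x^2 + 3x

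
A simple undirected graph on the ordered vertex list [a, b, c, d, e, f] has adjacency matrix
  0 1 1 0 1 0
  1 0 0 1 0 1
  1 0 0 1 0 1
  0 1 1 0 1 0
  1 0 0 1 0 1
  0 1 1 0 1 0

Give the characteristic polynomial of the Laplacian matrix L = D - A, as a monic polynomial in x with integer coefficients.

x^6 - 18x^5 + 126x^4 - 432x^3 + 729x^2 - 486x

Reading degrees in the order [a, b, c, d, e, f] gives [3, 3, 3, 3, 3, 3]; set D = diag(3, 3, 3, 3, 3, 3) and form L = D - A. L has integer entries, so p(x) = det(xI - L) has integer coefficients. Expanding the determinant yields x^6 - 18x^5 + 126x^4 - 432x^3 + 729x^2 - 486x. The coefficient of x^5 equals -trace(L) = -18, matching the sum of degrees. The eigenvalues sum to 18, which equals trace(L) = 2|E|.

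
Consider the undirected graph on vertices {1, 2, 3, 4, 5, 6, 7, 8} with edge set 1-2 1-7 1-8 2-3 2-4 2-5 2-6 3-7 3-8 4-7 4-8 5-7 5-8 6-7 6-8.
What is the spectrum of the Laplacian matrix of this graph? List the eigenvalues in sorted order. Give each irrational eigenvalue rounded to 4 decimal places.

[0, 3, 3, 3, 3, 5, 5, 8]

Each diagonal entry of L is the vertex degree and each off-diagonal entry is -1 where an edge is present, 0 otherwise; in the order [1, 2, 3, 4, 5, 6, 7, 8] the diagonal is [3, 5, 3, 3, 3, 3, 5, 5]. The multiplicity of 0 as a Laplacian eigenvalue equals the number of connected components. The eigenvalues sum to 30, which equals trace(L) = 2|E|.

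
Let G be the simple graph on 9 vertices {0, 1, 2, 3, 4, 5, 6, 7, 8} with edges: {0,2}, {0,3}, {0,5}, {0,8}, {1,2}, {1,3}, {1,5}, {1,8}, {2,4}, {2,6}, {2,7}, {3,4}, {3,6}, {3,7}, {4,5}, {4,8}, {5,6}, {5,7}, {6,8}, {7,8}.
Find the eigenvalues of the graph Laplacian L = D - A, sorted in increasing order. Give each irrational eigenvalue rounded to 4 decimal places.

Each diagonal entry of L is the vertex degree and each off-diagonal entry is -1 where an edge is present, 0 otherwise; in the order [0, 1, 2, 3, 4, 5, 6, 7, 8] the diagonal is [4, 4, 5, 5, 4, 5, 4, 4, 5]. Diagonalising L (or applying a numerical eigensolver to the 9x9 matrix) gives the spectrum above. The single zero eigenvalue shows the graph is connected. There is one zero in the spectrum, matching the 1 component.

[0, 4, 4, 4, 4, 5, 5, 5, 9]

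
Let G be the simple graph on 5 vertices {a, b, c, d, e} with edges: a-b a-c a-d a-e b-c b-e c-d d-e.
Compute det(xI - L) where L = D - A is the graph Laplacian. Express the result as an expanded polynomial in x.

x^5 - 16x^4 + 94x^3 - 240x^2 + 225x

Reading degrees in the order [a, b, c, d, e] gives [4, 3, 3, 3, 3]; set D = diag(4, 3, 3, 3, 3) and form L = D - A. L has integer entries, so p(x) = det(xI - L) has integer coefficients. Expanding the determinant yields x^5 - 16x^4 + 94x^3 - 240x^2 + 225x. The constant term is 0 because L is singular (the all-ones vector lies in its kernel). By the matrix-tree theorem the graph has (1/5) * product of the nonzero eigenvalues = 45 spanning trees.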